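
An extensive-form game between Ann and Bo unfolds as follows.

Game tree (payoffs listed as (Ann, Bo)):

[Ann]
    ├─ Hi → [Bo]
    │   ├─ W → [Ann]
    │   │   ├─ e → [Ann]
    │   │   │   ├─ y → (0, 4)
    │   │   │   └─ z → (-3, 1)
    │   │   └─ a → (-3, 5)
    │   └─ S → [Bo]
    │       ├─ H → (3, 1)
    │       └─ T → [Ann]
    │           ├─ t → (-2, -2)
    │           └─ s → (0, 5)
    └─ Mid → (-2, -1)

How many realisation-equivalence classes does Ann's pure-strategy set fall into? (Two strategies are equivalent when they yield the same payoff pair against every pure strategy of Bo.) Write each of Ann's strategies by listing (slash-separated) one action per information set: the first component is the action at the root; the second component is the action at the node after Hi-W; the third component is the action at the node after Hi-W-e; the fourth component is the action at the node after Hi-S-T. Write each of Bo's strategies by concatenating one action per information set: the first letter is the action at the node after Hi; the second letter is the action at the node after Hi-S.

7

Ann has 16 pure strategies: Hi/e/y/t, Hi/e/y/s, Hi/e/z/t, Hi/e/z/s, Hi/a/y/t, Hi/a/y/s, Hi/a/z/t, Hi/a/z/s, Mid/e/y/t, Mid/e/y/s, Mid/e/z/t, Mid/e/z/s, Mid/a/y/t, Mid/a/y/s, Mid/a/z/t, Mid/a/z/s. Columns: WH, WT, SH, ST.
{Hi/e/y/t} → row (0,4) (0,4) (3,1) (-2,-2)
{Hi/e/y/s} → row (0,4) (0,4) (3,1) (0,5)
{Hi/e/z/t} → row (-3,1) (-3,1) (3,1) (-2,-2)
{Hi/e/z/s} → row (-3,1) (-3,1) (3,1) (0,5)
{Hi/a/y/t, Hi/a/z/t} → row (-3,5) (-3,5) (3,1) (-2,-2)
{Hi/a/y/s, Hi/a/z/s} → row (-3,5) (-3,5) (3,1) (0,5)
{Mid/e/y/t, Mid/e/y/s, Mid/e/z/t, Mid/e/z/s, Mid/a/y/t, Mid/a/y/s, Mid/a/z/t, Mid/a/z/s} → row (-2,-1) (-2,-1) (-2,-1) (-2,-1)
That's 7 distinct rows out of 16 strategies.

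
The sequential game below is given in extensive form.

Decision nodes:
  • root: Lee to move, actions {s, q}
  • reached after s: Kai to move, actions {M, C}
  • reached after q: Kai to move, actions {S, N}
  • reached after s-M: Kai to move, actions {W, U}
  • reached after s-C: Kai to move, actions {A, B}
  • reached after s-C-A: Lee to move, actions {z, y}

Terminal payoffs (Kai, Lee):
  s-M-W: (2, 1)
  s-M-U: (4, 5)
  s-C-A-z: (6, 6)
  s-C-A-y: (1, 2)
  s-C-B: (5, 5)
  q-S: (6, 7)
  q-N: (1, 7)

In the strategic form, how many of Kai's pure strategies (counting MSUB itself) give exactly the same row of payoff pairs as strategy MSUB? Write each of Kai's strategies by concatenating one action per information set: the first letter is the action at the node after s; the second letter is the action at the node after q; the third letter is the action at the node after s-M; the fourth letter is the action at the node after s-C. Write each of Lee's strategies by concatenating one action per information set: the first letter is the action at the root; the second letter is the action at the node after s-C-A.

2

Row for MSUB (columns sz, sy, qz, qy): (4,5) (4,5) (6,7) (6,7).
Under MSUB, Kai's choice at the node after s-C can never be reached regardless of what Lee does, so varying those choices leaves every outcome unchanged.
Holding the reachable choices fixed and varying the unreachable one freely already gives 2 equivalent strategies.
No other strategy reproduces this row, so those 2 are the full class: MSUA, MSUB.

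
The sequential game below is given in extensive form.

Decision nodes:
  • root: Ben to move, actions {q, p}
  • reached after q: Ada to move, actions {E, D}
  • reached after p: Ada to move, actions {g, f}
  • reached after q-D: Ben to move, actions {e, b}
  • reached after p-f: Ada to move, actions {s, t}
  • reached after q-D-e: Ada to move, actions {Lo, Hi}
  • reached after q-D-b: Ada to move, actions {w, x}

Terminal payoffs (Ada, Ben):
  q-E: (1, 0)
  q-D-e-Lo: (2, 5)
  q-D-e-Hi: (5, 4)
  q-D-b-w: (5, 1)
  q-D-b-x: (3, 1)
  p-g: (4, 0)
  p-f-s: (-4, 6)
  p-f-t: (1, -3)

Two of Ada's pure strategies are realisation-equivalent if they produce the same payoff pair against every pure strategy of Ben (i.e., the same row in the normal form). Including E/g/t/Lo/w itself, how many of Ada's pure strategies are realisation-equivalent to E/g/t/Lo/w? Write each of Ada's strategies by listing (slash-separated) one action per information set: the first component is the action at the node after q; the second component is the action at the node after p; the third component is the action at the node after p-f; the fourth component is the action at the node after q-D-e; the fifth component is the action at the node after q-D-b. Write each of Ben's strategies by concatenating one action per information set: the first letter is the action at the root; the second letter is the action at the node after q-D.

8

Row for E/g/t/Lo/w (columns qe, qb, pe, pb): (1,0) (1,0) (4,0) (4,0).
Under E/g/t/Lo/w, Ada's choice at the node after p-f and at the node after q-D-e and at the node after q-D-b can never be reached regardless of what Ben does, so varying those choices leaves every outcome unchanged.
Holding the reachable choices fixed and varying the unreachable ones freely already gives 2 × 2 × 2 = 8 equivalent strategies.
No other strategy reproduces this row, so those 8 are the full class: E/g/s/Lo/w, E/g/s/Lo/x, E/g/s/Hi/w, E/g/s/Hi/x, E/g/t/Lo/w, E/g/t/Lo/x, E/g/t/Hi/w, E/g/t/Hi/x.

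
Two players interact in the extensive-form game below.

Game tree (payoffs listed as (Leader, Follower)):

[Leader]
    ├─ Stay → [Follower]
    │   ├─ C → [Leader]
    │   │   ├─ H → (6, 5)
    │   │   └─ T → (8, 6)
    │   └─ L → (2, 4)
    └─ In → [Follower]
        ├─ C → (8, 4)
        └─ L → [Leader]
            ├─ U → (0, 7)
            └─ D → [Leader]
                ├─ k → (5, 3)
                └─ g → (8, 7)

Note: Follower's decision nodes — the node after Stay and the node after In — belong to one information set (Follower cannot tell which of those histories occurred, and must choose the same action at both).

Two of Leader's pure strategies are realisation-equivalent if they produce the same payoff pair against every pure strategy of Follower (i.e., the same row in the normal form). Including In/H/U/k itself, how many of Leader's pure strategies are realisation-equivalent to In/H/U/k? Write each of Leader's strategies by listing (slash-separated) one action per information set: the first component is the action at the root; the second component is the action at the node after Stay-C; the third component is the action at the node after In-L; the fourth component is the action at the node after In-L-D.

Row for In/H/U/k (columns C, L): (8,4) (0,7).
Under In/H/U/k, Leader's choice at the node after Stay-C and at the node after In-L-D can never be reached regardless of what Follower does, so varying those choices leaves every outcome unchanged.
Holding the reachable choices fixed and varying the unreachable ones freely already gives 2 × 2 = 4 equivalent strategies.
No other strategy reproduces this row, so those 4 are the full class: In/H/U/k, In/H/U/g, In/T/U/k, In/T/U/g.

4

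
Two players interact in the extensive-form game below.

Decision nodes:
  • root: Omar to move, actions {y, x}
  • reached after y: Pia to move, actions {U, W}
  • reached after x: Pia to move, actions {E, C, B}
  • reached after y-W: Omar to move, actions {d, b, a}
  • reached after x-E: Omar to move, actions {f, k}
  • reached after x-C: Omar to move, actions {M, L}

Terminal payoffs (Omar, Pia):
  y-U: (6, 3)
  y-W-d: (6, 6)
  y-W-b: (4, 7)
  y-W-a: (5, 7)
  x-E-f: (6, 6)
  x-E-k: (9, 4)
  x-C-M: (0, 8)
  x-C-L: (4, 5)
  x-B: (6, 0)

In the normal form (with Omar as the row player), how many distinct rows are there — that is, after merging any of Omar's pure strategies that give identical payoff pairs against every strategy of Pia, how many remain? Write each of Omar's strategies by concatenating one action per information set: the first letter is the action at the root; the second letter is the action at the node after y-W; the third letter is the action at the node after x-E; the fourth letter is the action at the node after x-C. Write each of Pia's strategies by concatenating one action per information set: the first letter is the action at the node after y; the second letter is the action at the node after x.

7

Omar has 24 pure strategies: ydfM, ydfL, ydkM, ydkL, ybfM, ybfL, ybkM, ybkL, yafM, yafL, yakM, yakL, xdfM, xdfL, xdkM, xdkL, xbfM, xbfL, xbkM, xbkL, xafM, xafL, xakM, xakL. Columns: UE, UC, UB, WE, WC, WB.
{ydfM, ydfL, ydkM, ydkL} → row (6,3) (6,3) (6,3) (6,6) (6,6) (6,6)
{ybfM, ybfL, ybkM, ybkL} → row (6,3) (6,3) (6,3) (4,7) (4,7) (4,7)
{yafM, yafL, yakM, yakL} → row (6,3) (6,3) (6,3) (5,7) (5,7) (5,7)
{xdfM, xbfM, xafM} → row (6,6) (0,8) (6,0) (6,6) (0,8) (6,0)
{xdfL, xbfL, xafL} → row (6,6) (4,5) (6,0) (6,6) (4,5) (6,0)
{xdkM, xbkM, xakM} → row (9,4) (0,8) (6,0) (9,4) (0,8) (6,0)
{xdkL, xbkL, xakL} → row (9,4) (4,5) (6,0) (9,4) (4,5) (6,0)
That's 7 distinct rows out of 24 strategies.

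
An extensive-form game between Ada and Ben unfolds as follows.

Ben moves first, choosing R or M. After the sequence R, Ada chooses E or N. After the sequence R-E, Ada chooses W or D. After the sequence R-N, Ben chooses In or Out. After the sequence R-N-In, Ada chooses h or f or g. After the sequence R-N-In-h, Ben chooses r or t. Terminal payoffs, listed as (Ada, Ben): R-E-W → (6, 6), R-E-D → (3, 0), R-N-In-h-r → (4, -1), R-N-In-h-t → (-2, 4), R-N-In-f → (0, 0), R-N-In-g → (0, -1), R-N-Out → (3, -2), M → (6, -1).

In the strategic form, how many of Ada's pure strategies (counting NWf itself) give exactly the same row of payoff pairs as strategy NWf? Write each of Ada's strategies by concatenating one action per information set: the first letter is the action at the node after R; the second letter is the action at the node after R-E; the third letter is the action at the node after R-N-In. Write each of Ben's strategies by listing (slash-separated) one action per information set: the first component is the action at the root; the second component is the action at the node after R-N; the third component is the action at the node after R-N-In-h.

Row for NWf (columns R/In/r, R/In/t, R/Out/r, R/Out/t, M/In/r, M/In/t, M/Out/r, M/Out/t): (0,0) (0,0) (3,-2) (3,-2) (6,-1) (6,-1) (6,-1) (6,-1).
Under NWf, Ada's choice at the node after R-E can never be reached regardless of what Ben does, so varying those choices leaves every outcome unchanged.
Holding the reachable choices fixed and varying the unreachable one freely already gives 2 equivalent strategies.
No other strategy reproduces this row, so those 2 are the full class: NWf, NDf.

2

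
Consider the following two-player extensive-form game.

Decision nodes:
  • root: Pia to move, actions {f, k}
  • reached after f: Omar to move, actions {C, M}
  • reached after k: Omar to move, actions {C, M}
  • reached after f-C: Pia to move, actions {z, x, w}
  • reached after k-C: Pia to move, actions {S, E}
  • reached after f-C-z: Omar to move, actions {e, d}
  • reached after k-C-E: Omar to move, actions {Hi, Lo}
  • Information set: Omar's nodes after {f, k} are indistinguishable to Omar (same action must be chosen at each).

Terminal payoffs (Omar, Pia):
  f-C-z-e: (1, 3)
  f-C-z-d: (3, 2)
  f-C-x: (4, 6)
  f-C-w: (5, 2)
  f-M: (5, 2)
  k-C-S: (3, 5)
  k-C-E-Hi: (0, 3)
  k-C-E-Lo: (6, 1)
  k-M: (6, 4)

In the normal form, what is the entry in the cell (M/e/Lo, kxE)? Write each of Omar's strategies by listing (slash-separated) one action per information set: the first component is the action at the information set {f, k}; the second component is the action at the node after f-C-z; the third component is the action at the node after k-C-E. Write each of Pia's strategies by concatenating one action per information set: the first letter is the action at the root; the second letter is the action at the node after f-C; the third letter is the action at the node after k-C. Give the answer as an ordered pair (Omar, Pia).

(6, 4)

Trace the play path from the root:
  Pia plays k
  Omar plays M at [k]
→ terminal payoff (6, 4).
(Omar's choice at the node after f-C-z is never reached on this path, so it doesn't affect the outcome.)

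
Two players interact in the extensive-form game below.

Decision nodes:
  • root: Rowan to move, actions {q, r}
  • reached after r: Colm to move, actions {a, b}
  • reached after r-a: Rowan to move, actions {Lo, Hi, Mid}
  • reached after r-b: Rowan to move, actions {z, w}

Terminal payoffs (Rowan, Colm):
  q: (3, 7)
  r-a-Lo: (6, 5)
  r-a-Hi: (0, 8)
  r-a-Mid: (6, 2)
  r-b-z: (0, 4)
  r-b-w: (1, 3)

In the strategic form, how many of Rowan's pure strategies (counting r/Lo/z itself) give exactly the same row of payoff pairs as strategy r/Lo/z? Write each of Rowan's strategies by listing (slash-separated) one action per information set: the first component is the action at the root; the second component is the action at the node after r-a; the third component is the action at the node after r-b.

1

Row for r/Lo/z (columns a, b): (6,5) (0,4).
Every one of Rowan's information sets is on the play path for some reply by Colm when Rowan follows r/Lo/z.
Changing the action at any of them therefore changes at least one column, so only r/Lo/z itself gives this row.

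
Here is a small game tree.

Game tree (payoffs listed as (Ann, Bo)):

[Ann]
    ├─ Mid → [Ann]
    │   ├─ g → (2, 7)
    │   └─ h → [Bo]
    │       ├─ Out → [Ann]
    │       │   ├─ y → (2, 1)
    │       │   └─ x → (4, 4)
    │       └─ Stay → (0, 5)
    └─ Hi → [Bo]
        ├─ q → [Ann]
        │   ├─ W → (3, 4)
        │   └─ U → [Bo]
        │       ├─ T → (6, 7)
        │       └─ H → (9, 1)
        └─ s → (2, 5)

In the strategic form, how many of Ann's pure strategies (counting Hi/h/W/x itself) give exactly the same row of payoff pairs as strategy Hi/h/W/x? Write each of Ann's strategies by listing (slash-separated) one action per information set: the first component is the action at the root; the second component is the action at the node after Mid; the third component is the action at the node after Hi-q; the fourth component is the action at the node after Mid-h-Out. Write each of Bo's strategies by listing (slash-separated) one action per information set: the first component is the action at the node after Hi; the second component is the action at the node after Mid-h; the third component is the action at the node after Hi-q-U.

Row for Hi/h/W/x (columns q/Out/T, q/Out/H, q/Stay/T, q/Stay/H, s/Out/T, s/Out/H, s/Stay/T, s/Stay/H): (3,4) (3,4) (3,4) (3,4) (2,5) (2,5) (2,5) (2,5).
Under Hi/h/W/x, Ann's choice at the node after Mid and at the node after Mid-h-Out can never be reached regardless of what Bo does, so varying those choices leaves every outcome unchanged.
Holding the reachable choices fixed and varying the unreachable ones freely already gives 2 × 2 = 4 equivalent strategies.
No other strategy reproduces this row, so those 4 are the full class: Hi/g/W/y, Hi/g/W/x, Hi/h/W/y, Hi/h/W/x.

4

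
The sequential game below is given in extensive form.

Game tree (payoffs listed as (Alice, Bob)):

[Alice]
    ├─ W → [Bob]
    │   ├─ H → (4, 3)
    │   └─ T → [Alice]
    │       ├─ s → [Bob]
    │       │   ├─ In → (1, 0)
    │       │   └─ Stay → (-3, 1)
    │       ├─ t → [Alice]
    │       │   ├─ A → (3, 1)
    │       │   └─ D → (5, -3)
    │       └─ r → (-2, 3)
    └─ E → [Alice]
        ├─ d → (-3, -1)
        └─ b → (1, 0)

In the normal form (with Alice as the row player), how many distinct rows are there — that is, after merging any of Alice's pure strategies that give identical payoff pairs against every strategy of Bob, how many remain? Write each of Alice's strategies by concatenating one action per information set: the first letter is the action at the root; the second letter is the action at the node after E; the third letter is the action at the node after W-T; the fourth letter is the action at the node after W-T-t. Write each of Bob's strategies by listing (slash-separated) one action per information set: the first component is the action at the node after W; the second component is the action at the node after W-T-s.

6

Alice has 24 pure strategies: WdsA, WdsD, WdtA, WdtD, WdrA, WdrD, WbsA, WbsD, WbtA, WbtD, WbrA, WbrD, EdsA, EdsD, EdtA, EdtD, EdrA, EdrD, EbsA, EbsD, EbtA, EbtD, EbrA, EbrD. Columns: H/In, H/Stay, T/In, T/Stay.
{WdsA, WdsD, WbsA, WbsD} → row (4,3) (4,3) (1,0) (-3,1)
{WdtA, WbtA} → row (4,3) (4,3) (3,1) (3,1)
{WdtD, WbtD} → row (4,3) (4,3) (5,-3) (5,-3)
{WdrA, WdrD, WbrA, WbrD} → row (4,3) (4,3) (-2,3) (-2,3)
{EdsA, EdsD, EdtA, EdtD, EdrA, EdrD} → row (-3,-1) (-3,-1) (-3,-1) (-3,-1)
{EbsA, EbsD, EbtA, EbtD, EbrA, EbrD} → row (1,0) (1,0) (1,0) (1,0)
That's 6 distinct rows out of 24 strategies.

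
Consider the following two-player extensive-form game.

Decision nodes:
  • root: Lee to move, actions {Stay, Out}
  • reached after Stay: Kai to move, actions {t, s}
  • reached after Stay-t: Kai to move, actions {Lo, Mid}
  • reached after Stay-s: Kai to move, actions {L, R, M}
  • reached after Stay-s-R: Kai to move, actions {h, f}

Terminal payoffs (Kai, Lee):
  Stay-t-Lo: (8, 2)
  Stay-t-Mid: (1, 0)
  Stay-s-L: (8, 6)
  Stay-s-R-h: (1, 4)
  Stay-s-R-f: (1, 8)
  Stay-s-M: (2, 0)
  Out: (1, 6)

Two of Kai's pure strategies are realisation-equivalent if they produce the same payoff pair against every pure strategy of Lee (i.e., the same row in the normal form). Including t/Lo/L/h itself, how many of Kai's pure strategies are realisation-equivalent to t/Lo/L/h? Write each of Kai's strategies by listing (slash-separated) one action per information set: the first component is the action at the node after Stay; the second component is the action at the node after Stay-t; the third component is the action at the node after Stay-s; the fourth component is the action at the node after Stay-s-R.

6

Row for t/Lo/L/h (columns Stay, Out): (8,2) (1,6).
Under t/Lo/L/h, Kai's choice at the node after Stay-s and at the node after Stay-s-R can never be reached regardless of what Lee does, so varying those choices leaves every outcome unchanged.
Holding the reachable choices fixed and varying the unreachable ones freely already gives 3 × 2 = 6 equivalent strategies.
No other strategy reproduces this row, so those 6 are the full class: t/Lo/L/h, t/Lo/L/f, t/Lo/R/h, t/Lo/R/f, t/Lo/M/h, t/Lo/M/f.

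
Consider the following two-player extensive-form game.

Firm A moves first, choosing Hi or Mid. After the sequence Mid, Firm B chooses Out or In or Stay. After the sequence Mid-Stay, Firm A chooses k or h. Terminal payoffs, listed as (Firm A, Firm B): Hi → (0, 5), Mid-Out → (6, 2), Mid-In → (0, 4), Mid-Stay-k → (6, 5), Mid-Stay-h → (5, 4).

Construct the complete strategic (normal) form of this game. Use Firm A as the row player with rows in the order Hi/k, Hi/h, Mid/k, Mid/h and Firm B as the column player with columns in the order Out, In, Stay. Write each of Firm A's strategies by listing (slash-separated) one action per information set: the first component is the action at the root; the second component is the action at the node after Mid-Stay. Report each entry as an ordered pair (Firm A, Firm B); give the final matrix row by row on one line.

Row Hi/k: Out→(0,5), In→(0,5), Stay→(0,5)
Row Hi/h: Out→(0,5), In→(0,5), Stay→(0,5)
Row Mid/k: Out→(6,2), In→(0,4), Stay→(6,5)
Row Mid/h: Out→(6,2), In→(0,4), Stay→(5,4)

Hi/k: (0,5) (0,5) (0,5) | Hi/h: (0,5) (0,5) (0,5) | Mid/k: (6,2) (0,4) (6,5) | Mid/h: (6,2) (0,4) (5,4)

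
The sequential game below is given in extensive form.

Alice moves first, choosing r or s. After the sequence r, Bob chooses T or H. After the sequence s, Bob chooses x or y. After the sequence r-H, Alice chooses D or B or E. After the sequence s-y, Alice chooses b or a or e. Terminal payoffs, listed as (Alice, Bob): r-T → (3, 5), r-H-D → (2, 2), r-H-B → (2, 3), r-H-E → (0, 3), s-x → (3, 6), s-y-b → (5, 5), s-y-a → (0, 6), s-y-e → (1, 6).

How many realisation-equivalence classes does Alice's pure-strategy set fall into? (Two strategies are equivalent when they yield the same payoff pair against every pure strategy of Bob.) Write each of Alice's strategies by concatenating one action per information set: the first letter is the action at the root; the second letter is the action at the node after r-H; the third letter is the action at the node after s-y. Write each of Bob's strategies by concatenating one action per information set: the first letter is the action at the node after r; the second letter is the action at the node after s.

6

Alice has 18 pure strategies: rDb, rDa, rDe, rBb, rBa, rBe, rEb, rEa, rEe, sDb, sDa, sDe, sBb, sBa, sBe, sEb, sEa, sEe. Columns: Tx, Ty, Hx, Hy.
{rDb, rDa, rDe} → row (3,5) (3,5) (2,2) (2,2)
{rBb, rBa, rBe} → row (3,5) (3,5) (2,3) (2,3)
{rEb, rEa, rEe} → row (3,5) (3,5) (0,3) (0,3)
{sDb, sBb, sEb} → row (3,6) (5,5) (3,6) (5,5)
{sDa, sBa, sEa} → row (3,6) (0,6) (3,6) (0,6)
{sDe, sBe, sEe} → row (3,6) (1,6) (3,6) (1,6)
That's 6 distinct rows out of 18 strategies.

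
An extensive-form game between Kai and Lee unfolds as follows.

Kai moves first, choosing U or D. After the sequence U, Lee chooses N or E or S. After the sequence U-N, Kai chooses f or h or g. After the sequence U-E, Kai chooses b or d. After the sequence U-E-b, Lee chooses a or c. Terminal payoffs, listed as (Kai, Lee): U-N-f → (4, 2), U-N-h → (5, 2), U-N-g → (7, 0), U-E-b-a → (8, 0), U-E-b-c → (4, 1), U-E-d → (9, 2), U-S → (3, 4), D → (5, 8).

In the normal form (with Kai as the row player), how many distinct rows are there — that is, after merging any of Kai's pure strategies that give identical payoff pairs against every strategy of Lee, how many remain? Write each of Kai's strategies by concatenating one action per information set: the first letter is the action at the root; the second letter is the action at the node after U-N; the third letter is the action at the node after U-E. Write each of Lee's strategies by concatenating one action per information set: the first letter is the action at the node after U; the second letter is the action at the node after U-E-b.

7

Kai has 12 pure strategies: Ufb, Ufd, Uhb, Uhd, Ugb, Ugd, Dfb, Dfd, Dhb, Dhd, Dgb, Dgd. Columns: Na, Nc, Ea, Ec, Sa, Sc.
{Ufb} → row (4,2) (4,2) (8,0) (4,1) (3,4) (3,4)
{Ufd} → row (4,2) (4,2) (9,2) (9,2) (3,4) (3,4)
{Uhb} → row (5,2) (5,2) (8,0) (4,1) (3,4) (3,4)
{Uhd} → row (5,2) (5,2) (9,2) (9,2) (3,4) (3,4)
{Ugb} → row (7,0) (7,0) (8,0) (4,1) (3,4) (3,4)
{Ugd} → row (7,0) (7,0) (9,2) (9,2) (3,4) (3,4)
{Dfb, Dfd, Dhb, Dhd, Dgb, Dgd} → row (5,8) (5,8) (5,8) (5,8) (5,8) (5,8)
That's 7 distinct rows out of 12 strategies.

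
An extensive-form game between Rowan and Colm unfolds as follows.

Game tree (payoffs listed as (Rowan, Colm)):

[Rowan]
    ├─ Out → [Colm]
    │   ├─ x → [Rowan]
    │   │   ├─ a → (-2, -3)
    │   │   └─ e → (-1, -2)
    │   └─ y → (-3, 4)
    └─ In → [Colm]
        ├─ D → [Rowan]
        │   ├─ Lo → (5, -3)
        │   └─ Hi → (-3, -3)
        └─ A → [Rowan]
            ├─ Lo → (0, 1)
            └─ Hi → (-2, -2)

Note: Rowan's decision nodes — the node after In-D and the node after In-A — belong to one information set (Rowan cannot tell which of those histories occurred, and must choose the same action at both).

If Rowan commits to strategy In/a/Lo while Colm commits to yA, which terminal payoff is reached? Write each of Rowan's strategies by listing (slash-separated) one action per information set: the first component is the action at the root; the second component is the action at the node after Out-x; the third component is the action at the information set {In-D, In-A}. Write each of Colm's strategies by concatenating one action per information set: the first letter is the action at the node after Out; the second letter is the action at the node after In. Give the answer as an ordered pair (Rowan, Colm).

Trace the play path from the root:
  Rowan plays In
  Colm plays A at [In]
  Rowan plays Lo at [In-A]
→ terminal payoff (0, 1).
(Rowan's choice at the node after Out-x is never reached on this path, so it doesn't affect the outcome.)

(0, 1)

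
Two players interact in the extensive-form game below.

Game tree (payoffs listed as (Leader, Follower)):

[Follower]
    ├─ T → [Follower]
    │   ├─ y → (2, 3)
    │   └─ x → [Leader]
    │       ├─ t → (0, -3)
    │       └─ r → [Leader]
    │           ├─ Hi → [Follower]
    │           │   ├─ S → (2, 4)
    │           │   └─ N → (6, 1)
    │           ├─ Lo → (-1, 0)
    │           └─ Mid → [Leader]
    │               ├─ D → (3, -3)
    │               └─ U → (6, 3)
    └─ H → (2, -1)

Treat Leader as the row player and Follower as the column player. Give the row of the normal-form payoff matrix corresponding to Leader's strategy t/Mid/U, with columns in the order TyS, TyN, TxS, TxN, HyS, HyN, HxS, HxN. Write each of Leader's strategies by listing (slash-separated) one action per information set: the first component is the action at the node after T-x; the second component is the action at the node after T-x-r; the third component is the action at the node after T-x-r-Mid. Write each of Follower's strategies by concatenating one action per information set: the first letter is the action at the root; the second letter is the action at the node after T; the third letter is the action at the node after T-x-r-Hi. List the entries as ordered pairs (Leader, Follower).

vs TyS: Follower plays T → Follower plays y at [T] → (2, 3)
vs TyN: Follower plays T → Follower plays y at [T] → (2, 3)
vs TxS: Follower plays T → Follower plays x at [T] → Leader plays t at [T-x] → (0, -3)
vs TxN: Follower plays T → Follower plays x at [T] → Leader plays t at [T-x] → (0, -3)
vs HyS: Follower plays H → (2, -1)
vs HyN: Follower plays H → (2, -1)
vs HxS: Follower plays H → (2, -1)
vs HxN: Follower plays H → (2, -1)

(2,3) (2,3) (0,-3) (0,-3) (2,-1) (2,-1) (2,-1) (2,-1)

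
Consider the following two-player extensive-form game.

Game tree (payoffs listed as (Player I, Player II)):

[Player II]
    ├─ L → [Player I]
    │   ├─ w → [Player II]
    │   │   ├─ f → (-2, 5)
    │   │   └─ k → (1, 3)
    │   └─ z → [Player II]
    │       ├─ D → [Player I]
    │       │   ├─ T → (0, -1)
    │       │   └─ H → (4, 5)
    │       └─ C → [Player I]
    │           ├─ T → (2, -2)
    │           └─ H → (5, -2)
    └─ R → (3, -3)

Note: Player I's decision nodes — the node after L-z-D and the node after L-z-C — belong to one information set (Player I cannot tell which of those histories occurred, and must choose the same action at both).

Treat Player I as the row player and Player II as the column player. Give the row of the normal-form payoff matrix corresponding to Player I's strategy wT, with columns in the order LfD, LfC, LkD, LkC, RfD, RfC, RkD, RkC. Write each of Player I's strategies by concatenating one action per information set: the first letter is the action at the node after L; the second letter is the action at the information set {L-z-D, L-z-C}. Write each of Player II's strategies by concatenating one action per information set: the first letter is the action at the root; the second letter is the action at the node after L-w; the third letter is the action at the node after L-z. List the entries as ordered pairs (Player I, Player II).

(-2,5) (-2,5) (1,3) (1,3) (3,-3) (3,-3) (3,-3) (3,-3)

vs LfD: Player II plays L → Player I plays w at [L] → Player II plays f at [L-w] → (-2, 5)
vs LfC: Player II plays L → Player I plays w at [L] → Player II plays f at [L-w] → (-2, 5)
vs LkD: Player II plays L → Player I plays w at [L] → Player II plays k at [L-w] → (1, 3)
vs LkC: Player II plays L → Player I plays w at [L] → Player II plays k at [L-w] → (1, 3)
vs RfD: Player II plays R → (3, -3)
vs RfC: Player II plays R → (3, -3)
vs RkD: Player II plays R → (3, -3)
vs RkC: Player II plays R → (3, -3)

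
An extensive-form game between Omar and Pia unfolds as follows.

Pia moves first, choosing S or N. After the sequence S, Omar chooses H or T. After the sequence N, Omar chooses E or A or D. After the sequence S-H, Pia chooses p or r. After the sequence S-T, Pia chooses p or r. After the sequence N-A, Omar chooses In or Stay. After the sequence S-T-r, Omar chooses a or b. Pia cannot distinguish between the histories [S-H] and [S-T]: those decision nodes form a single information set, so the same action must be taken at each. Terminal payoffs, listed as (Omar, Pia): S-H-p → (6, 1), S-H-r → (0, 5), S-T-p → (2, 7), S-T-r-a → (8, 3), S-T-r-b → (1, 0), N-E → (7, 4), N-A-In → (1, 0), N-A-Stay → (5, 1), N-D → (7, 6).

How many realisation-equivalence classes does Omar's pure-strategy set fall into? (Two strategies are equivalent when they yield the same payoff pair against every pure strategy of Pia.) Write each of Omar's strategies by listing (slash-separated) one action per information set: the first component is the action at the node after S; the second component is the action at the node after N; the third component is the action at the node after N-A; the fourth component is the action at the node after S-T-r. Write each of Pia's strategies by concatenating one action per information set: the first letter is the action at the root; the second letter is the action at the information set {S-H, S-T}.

Omar has 24 pure strategies: H/E/In/a, H/E/In/b, H/E/Stay/a, H/E/Stay/b, H/A/In/a, H/A/In/b, H/A/Stay/a, H/A/Stay/b, H/D/In/a, H/D/In/b, H/D/Stay/a, H/D/Stay/b, T/E/In/a, T/E/In/b, T/E/Stay/a, T/E/Stay/b, T/A/In/a, T/A/In/b, T/A/Stay/a, T/A/Stay/b, T/D/In/a, T/D/In/b, T/D/Stay/a, T/D/Stay/b. Columns: Sp, Sr, Np, Nr.
{H/E/In/a, H/E/In/b, H/E/Stay/a, H/E/Stay/b} → row (6,1) (0,5) (7,4) (7,4)
{H/A/In/a, H/A/In/b} → row (6,1) (0,5) (1,0) (1,0)
{H/A/Stay/a, H/A/Stay/b} → row (6,1) (0,5) (5,1) (5,1)
{H/D/In/a, H/D/In/b, H/D/Stay/a, H/D/Stay/b} → row (6,1) (0,5) (7,6) (7,6)
{T/E/In/a, T/E/Stay/a} → row (2,7) (8,3) (7,4) (7,4)
{T/E/In/b, T/E/Stay/b} → row (2,7) (1,0) (7,4) (7,4)
{T/A/In/a} → row (2,7) (8,3) (1,0) (1,0)
{T/A/In/b} → row (2,7) (1,0) (1,0) (1,0)
{T/A/Stay/a} → row (2,7) (8,3) (5,1) (5,1)
{T/A/Stay/b} → row (2,7) (1,0) (5,1) (5,1)
{T/D/In/a, T/D/Stay/a} → row (2,7) (8,3) (7,6) (7,6)
{T/D/In/b, T/D/Stay/b} → row (2,7) (1,0) (7,6) (7,6)
That's 12 distinct rows out of 24 strategies.

12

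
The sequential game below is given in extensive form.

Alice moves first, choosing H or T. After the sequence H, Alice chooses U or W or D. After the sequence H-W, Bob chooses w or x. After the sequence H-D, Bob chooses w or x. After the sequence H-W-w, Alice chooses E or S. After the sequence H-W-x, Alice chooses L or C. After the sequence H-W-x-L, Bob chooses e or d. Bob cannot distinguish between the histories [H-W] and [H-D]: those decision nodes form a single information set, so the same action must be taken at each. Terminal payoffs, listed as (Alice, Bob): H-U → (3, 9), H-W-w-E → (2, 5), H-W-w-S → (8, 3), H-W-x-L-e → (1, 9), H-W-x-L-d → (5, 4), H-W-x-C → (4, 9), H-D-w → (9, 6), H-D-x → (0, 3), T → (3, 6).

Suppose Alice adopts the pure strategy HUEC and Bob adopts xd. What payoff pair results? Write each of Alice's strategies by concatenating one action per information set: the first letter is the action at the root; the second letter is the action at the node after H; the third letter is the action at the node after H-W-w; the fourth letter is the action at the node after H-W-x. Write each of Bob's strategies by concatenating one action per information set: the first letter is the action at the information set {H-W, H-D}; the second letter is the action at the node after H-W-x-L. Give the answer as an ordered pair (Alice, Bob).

Trace the play path from the root:
  Alice plays H
  Alice plays U at [H]
→ terminal payoff (3, 9).
(Alice's choice at the node after H-W-w is never reached on this path, so it doesn't affect the outcome.)

(3, 9)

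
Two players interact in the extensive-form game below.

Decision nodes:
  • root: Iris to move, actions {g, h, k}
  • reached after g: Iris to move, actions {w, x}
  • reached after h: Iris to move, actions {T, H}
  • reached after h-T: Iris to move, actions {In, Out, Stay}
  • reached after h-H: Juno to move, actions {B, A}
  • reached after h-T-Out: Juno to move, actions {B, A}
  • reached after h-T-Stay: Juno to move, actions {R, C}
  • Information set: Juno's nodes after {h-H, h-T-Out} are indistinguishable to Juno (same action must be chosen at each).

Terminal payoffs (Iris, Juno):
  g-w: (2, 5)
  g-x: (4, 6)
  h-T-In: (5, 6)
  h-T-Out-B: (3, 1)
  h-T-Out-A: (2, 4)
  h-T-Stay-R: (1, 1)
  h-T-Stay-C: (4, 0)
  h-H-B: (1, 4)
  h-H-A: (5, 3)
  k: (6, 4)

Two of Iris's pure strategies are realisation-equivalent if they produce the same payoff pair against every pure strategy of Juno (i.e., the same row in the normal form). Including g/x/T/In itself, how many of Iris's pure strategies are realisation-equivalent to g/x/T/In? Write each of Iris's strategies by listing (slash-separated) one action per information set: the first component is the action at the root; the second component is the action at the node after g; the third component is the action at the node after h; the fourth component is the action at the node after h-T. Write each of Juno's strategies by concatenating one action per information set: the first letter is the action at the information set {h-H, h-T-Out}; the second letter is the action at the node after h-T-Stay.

Row for g/x/T/In (columns BR, BC, AR, AC): (4,6) (4,6) (4,6) (4,6).
Under g/x/T/In, Iris's choice at the node after h and at the node after h-T can never be reached regardless of what Juno does, so varying those choices leaves every outcome unchanged.
Holding the reachable choices fixed and varying the unreachable ones freely already gives 2 × 3 = 6 equivalent strategies.
No other strategy reproduces this row, so those 6 are the full class: g/x/T/In, g/x/T/Out, g/x/T/Stay, g/x/H/In, g/x/H/Out, g/x/H/Stay.

6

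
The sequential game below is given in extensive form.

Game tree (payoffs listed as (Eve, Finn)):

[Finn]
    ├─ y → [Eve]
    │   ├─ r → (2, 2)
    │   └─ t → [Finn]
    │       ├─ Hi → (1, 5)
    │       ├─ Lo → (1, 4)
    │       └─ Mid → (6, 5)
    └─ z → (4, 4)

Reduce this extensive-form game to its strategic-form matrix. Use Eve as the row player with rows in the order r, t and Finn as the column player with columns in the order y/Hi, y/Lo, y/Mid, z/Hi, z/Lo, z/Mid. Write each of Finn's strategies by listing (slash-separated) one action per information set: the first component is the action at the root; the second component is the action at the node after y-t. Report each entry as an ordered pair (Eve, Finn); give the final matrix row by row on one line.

r: (2,2) (2,2) (2,2) (4,4) (4,4) (4,4) | t: (1,5) (1,4) (6,5) (4,4) (4,4) (4,4)

Row r: y/Hi→(2,2), y/Lo→(2,2), y/Mid→(2,2), z/Hi→(4,4), z/Lo→(4,4), z/Mid→(4,4)
Row t: y/Hi→(1,5), y/Lo→(1,4), y/Mid→(6,5), z/Hi→(4,4), z/Lo→(4,4), z/Mid→(4,4)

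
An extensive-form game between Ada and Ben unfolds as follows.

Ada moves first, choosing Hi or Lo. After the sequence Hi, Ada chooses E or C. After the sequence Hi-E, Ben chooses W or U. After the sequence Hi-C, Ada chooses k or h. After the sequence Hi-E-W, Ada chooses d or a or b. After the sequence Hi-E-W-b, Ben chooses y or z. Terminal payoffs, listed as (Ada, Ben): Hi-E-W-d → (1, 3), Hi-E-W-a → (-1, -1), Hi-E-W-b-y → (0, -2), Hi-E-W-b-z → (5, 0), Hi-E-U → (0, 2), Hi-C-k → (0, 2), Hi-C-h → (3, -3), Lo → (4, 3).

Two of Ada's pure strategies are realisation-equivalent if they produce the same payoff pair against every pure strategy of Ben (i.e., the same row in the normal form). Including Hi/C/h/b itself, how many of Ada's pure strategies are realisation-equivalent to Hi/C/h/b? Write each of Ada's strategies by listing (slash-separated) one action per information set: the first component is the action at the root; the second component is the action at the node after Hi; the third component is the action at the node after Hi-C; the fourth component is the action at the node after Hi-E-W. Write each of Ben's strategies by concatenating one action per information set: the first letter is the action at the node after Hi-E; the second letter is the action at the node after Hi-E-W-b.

3

Row for Hi/C/h/b (columns Wy, Wz, Uy, Uz): (3,-3) (3,-3) (3,-3) (3,-3).
Under Hi/C/h/b, Ada's choice at the node after Hi-E-W can never be reached regardless of what Ben does, so varying those choices leaves every outcome unchanged.
Holding the reachable choices fixed and varying the unreachable one freely already gives 3 equivalent strategies.
No other strategy reproduces this row, so those 3 are the full class: Hi/C/h/d, Hi/C/h/a, Hi/C/h/b.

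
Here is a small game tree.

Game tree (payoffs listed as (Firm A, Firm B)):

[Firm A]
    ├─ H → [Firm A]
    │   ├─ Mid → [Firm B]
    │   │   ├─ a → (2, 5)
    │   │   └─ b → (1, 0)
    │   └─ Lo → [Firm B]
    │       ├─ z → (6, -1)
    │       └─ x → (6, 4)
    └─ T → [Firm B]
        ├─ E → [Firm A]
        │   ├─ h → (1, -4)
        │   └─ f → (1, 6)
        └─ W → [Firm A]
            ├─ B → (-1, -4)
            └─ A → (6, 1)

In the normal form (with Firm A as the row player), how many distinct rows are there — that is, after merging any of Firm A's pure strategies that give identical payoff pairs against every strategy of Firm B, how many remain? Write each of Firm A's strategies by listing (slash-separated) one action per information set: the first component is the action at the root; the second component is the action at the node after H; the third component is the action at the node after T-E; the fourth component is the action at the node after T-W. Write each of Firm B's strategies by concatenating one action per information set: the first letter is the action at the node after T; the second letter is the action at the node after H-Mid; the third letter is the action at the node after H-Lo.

6

Firm A has 16 pure strategies: H/Mid/h/B, H/Mid/h/A, H/Mid/f/B, H/Mid/f/A, H/Lo/h/B, H/Lo/h/A, H/Lo/f/B, H/Lo/f/A, T/Mid/h/B, T/Mid/h/A, T/Mid/f/B, T/Mid/f/A, T/Lo/h/B, T/Lo/h/A, T/Lo/f/B, T/Lo/f/A. Columns: Eaz, Eax, Ebz, Ebx, Waz, Wax, Wbz, Wbx.
{H/Mid/h/B, H/Mid/h/A, H/Mid/f/B, H/Mid/f/A} → row (2,5) (2,5) (1,0) (1,0) (2,5) (2,5) (1,0) (1,0)
{H/Lo/h/B, H/Lo/h/A, H/Lo/f/B, H/Lo/f/A} → row (6,-1) (6,4) (6,-1) (6,4) (6,-1) (6,4) (6,-1) (6,4)
{T/Mid/h/B, T/Lo/h/B} → row (1,-4) (1,-4) (1,-4) (1,-4) (-1,-4) (-1,-4) (-1,-4) (-1,-4)
{T/Mid/h/A, T/Lo/h/A} → row (1,-4) (1,-4) (1,-4) (1,-4) (6,1) (6,1) (6,1) (6,1)
{T/Mid/f/B, T/Lo/f/B} → row (1,6) (1,6) (1,6) (1,6) (-1,-4) (-1,-4) (-1,-4) (-1,-4)
{T/Mid/f/A, T/Lo/f/A} → row (1,6) (1,6) (1,6) (1,6) (6,1) (6,1) (6,1) (6,1)
That's 6 distinct rows out of 16 strategies.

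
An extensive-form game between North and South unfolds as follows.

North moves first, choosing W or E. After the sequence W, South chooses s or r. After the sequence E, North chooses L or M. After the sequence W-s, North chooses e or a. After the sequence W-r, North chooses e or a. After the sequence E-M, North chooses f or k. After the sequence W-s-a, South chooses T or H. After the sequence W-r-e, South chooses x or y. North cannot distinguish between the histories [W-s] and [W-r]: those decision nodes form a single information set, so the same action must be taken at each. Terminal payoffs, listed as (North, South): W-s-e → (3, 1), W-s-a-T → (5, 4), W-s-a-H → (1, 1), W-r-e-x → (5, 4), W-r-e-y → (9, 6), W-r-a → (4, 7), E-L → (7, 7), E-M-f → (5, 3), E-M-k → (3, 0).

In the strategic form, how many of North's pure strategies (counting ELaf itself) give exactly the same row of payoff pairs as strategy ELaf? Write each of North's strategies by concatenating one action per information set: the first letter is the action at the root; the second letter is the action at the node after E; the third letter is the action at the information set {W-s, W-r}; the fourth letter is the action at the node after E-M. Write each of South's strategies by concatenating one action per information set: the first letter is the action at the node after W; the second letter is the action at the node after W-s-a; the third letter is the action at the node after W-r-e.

Row for ELaf (columns sTx, sTy, sHx, sHy, rTx, rTy, rHx, rHy): (7,7) (7,7) (7,7) (7,7) (7,7) (7,7) (7,7) (7,7).
Under ELaf, North's choice at the information set {W-s, W-r} and at the node after E-M can never be reached regardless of what South does, so varying those choices leaves every outcome unchanged.
Holding the reachable choices fixed and varying the unreachable ones freely already gives 2 × 2 = 4 equivalent strategies.
No other strategy reproduces this row, so those 4 are the full class: ELef, ELek, ELaf, ELak.

4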